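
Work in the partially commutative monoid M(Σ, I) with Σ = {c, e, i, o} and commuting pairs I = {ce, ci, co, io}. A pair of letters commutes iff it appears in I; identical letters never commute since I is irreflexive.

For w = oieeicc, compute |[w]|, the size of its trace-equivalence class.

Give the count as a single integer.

#0=o has no predecessor
#1=i has no predecessor
#2=e depends on [0:o, 1:i]
#3=e depends on [2:e]
#4=i depends on [3:e]
#5=c has no predecessor
#6=c depends on [5:c]
sources: [0:o, 1:i, 5:c]
N(rest) = Σ N(rest − s) over sources s of rest; N(one piece) = 1:
  size 1 → [4]=1  [6]=1
  size 2 → [3,4]=1  [4,6]=2  [5,6]=1
  size 3 → [2,3,4]=1  [3,4,6]=3  [4,5,6]=3
  size 4 → [0,2,3,4]=1  [1,2,3,4]=1  [2,3,4,6]=4  [3,4,5,6]=6
  size 5 → [0,1,2,3,4]=2  [0,2,3,4,6]=5  [1,2,3,4,6]=5  [2,3,4,5,6]=10
  first=0(o) contributes 15
  first=1(i) contributes 15
  first=5(c) contributes 12
|[w]| = 42

42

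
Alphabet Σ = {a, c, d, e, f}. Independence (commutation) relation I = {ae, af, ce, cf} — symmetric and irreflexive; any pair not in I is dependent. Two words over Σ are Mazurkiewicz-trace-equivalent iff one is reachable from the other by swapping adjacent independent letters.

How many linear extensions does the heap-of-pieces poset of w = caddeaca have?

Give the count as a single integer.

0(c) covers ∅
1(a) covers 0:c
2(d) covers 1:a
3(d) covers 2:d
4(e) covers 3:d
5(a) covers 3:d
6(c) covers 5:a
7(a) covers 6:c
floor of heap: 0:c
completions by unplaced set U, small U first (add the entries for U minus each lowest piece of U):
  |U|=1: {4}:1  {7}:1
  |U|=2: {4,7}:2  {6,7}:1
  |U|=3: {4,6,7}:3  {5,6,7}:1
  |U|=4: {4,5,6,7}:4
  |U|=5: {3,4,5,6,7}:4
  |U|=6: {2,3,4,5,6,7}:4
  start at 0(c): 4

4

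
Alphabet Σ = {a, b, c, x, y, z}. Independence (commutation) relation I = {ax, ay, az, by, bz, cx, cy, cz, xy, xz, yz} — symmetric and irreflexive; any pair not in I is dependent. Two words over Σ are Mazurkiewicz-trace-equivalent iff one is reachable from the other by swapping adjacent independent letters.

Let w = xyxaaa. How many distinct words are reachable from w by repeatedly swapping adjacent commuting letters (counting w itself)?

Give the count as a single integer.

60

drop 0:x onto floor
drop 1:y onto floor
drop 2:x onto {0:x}
drop 3:a onto floor
drop 4:a onto {3:a}
drop 5:a onto {4:a}
ground layer = {0:x, 1:y, 3:a}
drop-orders for the pieces not yet dropped (sum over which currently-grounded one goes next):
  1 to go: {1} 1  {2} 1  {5} 1
  2 to go: {0,2} 1  {1,2} 2  {1,5} 2  {2,5} 2  {4,5} 1
  3 to go: {0,1,2} 3  {0,2,5} 3  {1,2,5} 6  {1,4,5} 3  {2,4,5} 3  {3,4,5} 1
  4 to go: {0,1,2,5} 12  {0,2,4,5} 6  {1,2,4,5} 12  {1,3,4,5} 4  {2,3,4,5} 4
  if 0:x drops first: 20 orders
  if 1:y drops first: 10 orders
  if 3:a drops first: 30 orders
heap linearizations: 60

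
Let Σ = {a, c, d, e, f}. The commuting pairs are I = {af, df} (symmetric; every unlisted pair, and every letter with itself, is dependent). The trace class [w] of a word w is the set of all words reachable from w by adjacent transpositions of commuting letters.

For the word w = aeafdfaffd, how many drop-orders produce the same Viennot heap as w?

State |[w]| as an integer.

70

#0=a has no predecessor
#1=e depends on [0:a]
#2=a depends on [1:e]
#3=f depends on [1:e]
#4=d depends on [2:a]
#5=f depends on [3:f]
#6=a depends on [4:d]
#7=f depends on [5:f]
#8=f depends on [7:f]
#9=d depends on [6:a]
sources: [0:a]
N(rest) = Σ N(rest − s) over sources s of rest; N(one piece) = 1:
  size 1 → [8]=1  [9]=1
  size 2 → [6,9]=1  [7,8]=1  [8,9]=2
  size 3 → [4,6,9]=1  [5,7,8]=1  [6,8,9]=3  [7,8,9]=3
  size 4 → [2,4,6,9]=1  [3,5,7,8]=1  [4,6,8,9]=4  [5,7,8,9]=4  [6,7,8,9]=6
  size 5 → [2,4,6,8,9]=5  [3,5,7,8,9]=5  [4,6,7,8,9]=10  [5,6,7,8,9]=10
  size 6 → [2,4,6,7,8,9]=15  [3,5,6,7,8,9]=15  [4,5,6,7,8,9]=20
  size 7 → [2,4,5,6,7,8,9]=35  [3,4,5,6,7,8,9]=35
  size 8 → [2,3,4,5,6,7,8,9]=70
  first=0(a) contributes 70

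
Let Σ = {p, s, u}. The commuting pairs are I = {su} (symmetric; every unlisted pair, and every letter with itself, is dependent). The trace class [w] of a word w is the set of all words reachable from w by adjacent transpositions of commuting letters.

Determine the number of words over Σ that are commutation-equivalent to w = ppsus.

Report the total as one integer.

0(p) covers ∅
1(p) covers 0:p
2(s) covers 1:p
3(u) covers 1:p
4(s) covers 2:s
floor of heap: 0:p
completions by unplaced set U, small U first (add the entries for U minus each lowest piece of U):
  |U|=1: {3}:1  {4}:1
  |U|=2: {2,4}:1  {3,4}:2
  |U|=3: {2,3,4}:3
  start at 0(p): 3

3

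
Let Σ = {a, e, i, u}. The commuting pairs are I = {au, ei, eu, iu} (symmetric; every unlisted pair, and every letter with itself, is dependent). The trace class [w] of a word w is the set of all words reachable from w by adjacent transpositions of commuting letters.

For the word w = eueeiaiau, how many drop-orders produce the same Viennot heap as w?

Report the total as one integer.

#0=e has no predecessor
#1=u has no predecessor
#2=e depends on [0:e]
#3=e depends on [2:e]
#4=i has no predecessor
#5=a depends on [3:e, 4:i]
#6=i depends on [5:a]
#7=a depends on [6:i]
#8=u depends on [1:u]
sources: [0:e, 1:u, 4:i]
N(rest) = Σ N(rest − s) over sources s of rest; N(one piece) = 1:
  size 1 → [7]=1  [8]=1
  size 2 → [1,8]=1  [6,7]=1  [7,8]=2
  size 3 → [1,7,8]=3  [5,6,7]=1  [6,7,8]=3
  size 4 → [1,6,7,8]=6  [3,5,6,7]=1  [4,5,6,7]=1  [5,6,7,8]=4
  size 5 → [1,5,6,7,8]=10  [2,3,5,6,7]=1  [3,4,5,6,7]=2  [3,5,6,7,8]=5  [4,5,6,7,8]=5
  size 6 → [0,2,3,5,6,7]=1  [1,3,5,6,7,8]=15  [1,4,5,6,7,8]=15  [2,3,4,5,6,7]=3  [2,3,5,6,7,8]=6  [3,4,5,6,7,8]=12
  size 7 → [0,2,3,4,5,6,7]=4  [0,2,3,5,6,7,8]=7  [1,2,3,5,6,7,8]=21  [1,3,4,5,6,7,8]=42  [2,3,4,5,6,7,8]=21
  first=0(e) contributes 84
  first=1(u) contributes 32
  first=4(i) contributes 28
|[w]| = 144

144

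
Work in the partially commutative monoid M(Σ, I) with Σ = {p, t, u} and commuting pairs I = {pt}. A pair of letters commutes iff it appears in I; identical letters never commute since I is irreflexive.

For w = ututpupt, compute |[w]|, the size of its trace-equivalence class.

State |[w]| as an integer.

0(u) covers ∅
1(t) covers 0:u
2(u) covers 1:t
3(t) covers 2:u
4(p) covers 2:u
5(u) covers 3:t, 4:p
6(p) covers 5:u
7(t) covers 5:u
floor of heap: 0:u
completions by unplaced set U, small U first (add the entries for U minus each lowest piece of U):
  |U|=1: {6}:1  {7}:1
  |U|=2: {6,7}:2
  |U|=3: {5,6,7}:2
  |U|=4: {3,5,6,7}:2  {4,5,6,7}:2
  |U|=5: {3,4,5,6,7}:4
  |U|=6: {2,3,4,5,6,7}:4
  start at 0(u): 4

4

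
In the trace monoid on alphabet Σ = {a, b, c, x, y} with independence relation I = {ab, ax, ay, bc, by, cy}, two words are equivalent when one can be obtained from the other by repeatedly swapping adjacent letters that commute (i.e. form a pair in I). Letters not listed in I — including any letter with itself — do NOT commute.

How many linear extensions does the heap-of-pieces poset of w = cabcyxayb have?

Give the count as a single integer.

drop 0:c onto floor
drop 1:a onto {0:c}
drop 2:b onto floor
drop 3:c onto {1:a}
drop 4:y onto floor
drop 5:x onto {2:b, 3:c, 4:y}
drop 6:a onto {3:c}
drop 7:y onto {5:x}
drop 8:b onto {5:x}
ground layer = {0:c, 2:b, 4:y}
drop-orders for the pieces not yet dropped (sum over which currently-grounded one goes next):
  1 to go: {6} 1  {7} 1  {8} 1
  2 to go: {6,7} 2  {6,8} 2  {7,8} 2
  3 to go: {5,7,8} 2  {6,7,8} 6
  4 to go: {2,5,7,8} 2  {4,5,7,8} 2  {5,6,7,8} 8
  5 to go: {2,4,5,7,8} 4  {2,5,6,7,8} 10  {3,5,6,7,8} 8  {4,5,6,7,8} 10
  6 to go: {1,3,5,6,7,8} 8  {2,3,5,6,7,8} 18  {2,4,5,6,7,8} 24  {3,4,5,6,7,8} 18
  7 to go: {0,1,3,5,6,7,8} 8  {1,2,3,5,6,7,8} 26  {1,3,4,5,6,7,8} 26  {2,3,4,5,6,7,8} 60
  if 0:c drops first: 112 orders
  if 2:b drops first: 34 orders
  if 4:y drops first: 34 orders
heap linearizations: 180

180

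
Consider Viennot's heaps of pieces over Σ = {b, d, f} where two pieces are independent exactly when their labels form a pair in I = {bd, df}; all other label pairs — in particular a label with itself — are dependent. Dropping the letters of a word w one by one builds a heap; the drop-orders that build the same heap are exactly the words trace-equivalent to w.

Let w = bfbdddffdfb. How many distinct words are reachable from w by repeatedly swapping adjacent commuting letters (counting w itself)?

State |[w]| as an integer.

330

#0=b has no predecessor
#1=f depends on [0:b]
#2=b depends on [1:f]
#3=d has no predecessor
#4=d depends on [3:d]
#5=d depends on [4:d]
#6=f depends on [2:b]
#7=f depends on [6:f]
#8=d depends on [5:d]
#9=f depends on [7:f]
#10=b depends on [9:f]
sources: [0:b, 3:d]
N(rest) = Σ N(rest − s) over sources s of rest; N(one piece) = 1:
  size 1 → [8]=1  [10]=1
  size 2 → [5,8]=1  [8,10]=2  [9,10]=1
  size 3 → [4,5,8]=1  [5,8,10]=3  [7,9,10]=1  [8,9,10]=3
  size 4 → [3,4,5,8]=1  [4,5,8,10]=4  [5,8,9,10]=6  [6,7,9,10]=1  [7,8,9,10]=4
  size 5 → [2,6,7,9,10]=1  [3,4,5,8,10]=5  [4,5,8,9,10]=10  [5,7,8,9,10]=10  [6,7,8,9,10]=5
  size 6 → [1,2,6,7,9,10]=1  [2,6,7,8,9,10]=6  [3,4,5,8,9,10]=15  [4,5,7,8,9,10]=20  [5,6,7,8,9,10]=15
  size 7 → [0,1,2,6,7,9,10]=1  [1,2,6,7,8,9,10]=7  [2,5,6,7,8,9,10]=21  [3,4,5,7,8,9,10]=35  [4,5,6,7,8,9,10]=35
  size 8 → [0,1,2,6,7,8,9,10]=8  [1,2,5,6,7,8,9,10]=28  [2,4,5,6,7,8,9,10]=56  [3,4,5,6,7,8,9,10]=70
  size 9 → [0,1,2,5,6,7,8,9,10]=36  [1,2,4,5,6,7,8,9,10]=84  [2,3,4,5,6,7,8,9,10]=126
  first=0(b) contributes 210
  first=3(d) contributes 120
|[w]| = 330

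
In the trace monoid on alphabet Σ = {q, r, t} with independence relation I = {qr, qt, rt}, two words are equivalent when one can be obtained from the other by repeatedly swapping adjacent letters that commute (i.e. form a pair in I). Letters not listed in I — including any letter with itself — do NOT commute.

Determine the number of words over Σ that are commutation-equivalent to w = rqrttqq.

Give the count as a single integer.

210

piece 0:r — minimal
piece 1:q — minimal
piece 2:r rests on {0:r}
piece 3:t — minimal
piece 4:t rests on {3:t}
piece 5:q rests on {1:q}
piece 6:q rests on {5:q}
minimal pieces: {0:r, 1:q, 3:t}
ways to finish when only these pieces remain (= sum over removing one remaining piece with nothing left below it):
  1 left: {2}→1  {4}→1  {6}→1
  2 left: {0,2}→1  {2,4}→2  {2,6}→2  {3,4}→1  {4,6}→2  {5,6}→1
  3 left: {0,2,4}→3  {0,2,6}→3  {1,5,6}→1  {2,3,4}→3  {2,4,6}→6  {2,5,6}→3  {3,4,6}→3  {4,5,6}→3
  4 left: {0,2,3,4}→6  {0,2,4,6}→12  {0,2,5,6}→6  {1,2,5,6}→4  {1,4,5,6}→4  {2,3,4,6}→12  {2,4,5,6}→12  {3,4,5,6}→6
  5 left: {0,1,2,5,6}→10  {0,2,3,4,6}→30  {0,2,4,5,6}→30  {1,2,4,5,6}→20  {1,3,4,5,6}→10  {2,3,4,5,6}→30
  placing 0:r first → 60 extensions
  placing 1:q first → 90 extensions
  placing 3:t first → 60 extensions
total linear extensions = 210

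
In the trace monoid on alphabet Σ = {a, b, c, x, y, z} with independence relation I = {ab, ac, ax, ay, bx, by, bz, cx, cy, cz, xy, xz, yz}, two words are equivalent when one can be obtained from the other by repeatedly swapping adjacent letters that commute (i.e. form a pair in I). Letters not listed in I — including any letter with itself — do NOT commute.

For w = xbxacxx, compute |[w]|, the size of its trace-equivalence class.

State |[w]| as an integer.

piece 0:x — minimal
piece 1:b — minimal
piece 2:x rests on {0:x}
piece 3:a — minimal
piece 4:c rests on {1:b}
piece 5:x rests on {2:x}
piece 6:x rests on {5:x}
minimal pieces: {0:x, 1:b, 3:a}
ways to finish when only these pieces remain (= sum over removing one remaining piece with nothing left below it):
  1 left: {3}→1  {4}→1  {6}→1
  2 left: {1,4}→1  {3,4}→2  {3,6}→2  {4,6}→2  {5,6}→1
  3 left: {1,3,4}→3  {1,4,6}→3  {2,5,6}→1  {3,4,6}→6  {3,5,6}→3  {4,5,6}→3
  4 left: {0,2,5,6}→1  {1,3,4,6}→12  {1,4,5,6}→6  {2,3,5,6}→4  {2,4,5,6}→4  {3,4,5,6}→12
  5 left: {0,2,3,5,6}→5  {0,2,4,5,6}→5  {1,2,4,5,6}→10  {1,3,4,5,6}→30  {2,3,4,5,6}→20
  placing 0:x first → 60 extensions
  placing 1:b first → 30 extensions
  placing 3:a first → 15 extensions
total linear extensions = 105

105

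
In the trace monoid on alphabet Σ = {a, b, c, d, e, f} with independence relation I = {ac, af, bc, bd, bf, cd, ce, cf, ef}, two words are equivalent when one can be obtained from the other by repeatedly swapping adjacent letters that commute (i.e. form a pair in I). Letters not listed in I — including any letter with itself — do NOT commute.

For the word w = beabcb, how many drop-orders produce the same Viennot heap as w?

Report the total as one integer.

#0=b has no predecessor
#1=e depends on [0:b]
#2=a depends on [1:e]
#3=b depends on [2:a]
#4=c has no predecessor
#5=b depends on [3:b]
sources: [0:b, 4:c]
N(rest) = Σ N(rest − s) over sources s of rest; N(one piece) = 1:
  size 1 → [4]=1  [5]=1
  size 2 → [3,5]=1  [4,5]=2
  size 3 → [2,3,5]=1  [3,4,5]=3
  size 4 → [1,2,3,5]=1  [2,3,4,5]=4
  first=0(b) contributes 5
  first=4(c) contributes 1
|[w]| = 6

6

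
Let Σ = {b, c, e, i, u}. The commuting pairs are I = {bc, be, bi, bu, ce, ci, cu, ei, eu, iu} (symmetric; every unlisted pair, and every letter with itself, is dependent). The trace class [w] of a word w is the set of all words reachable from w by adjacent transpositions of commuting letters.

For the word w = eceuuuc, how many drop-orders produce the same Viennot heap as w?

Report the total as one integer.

piece 0:e — minimal
piece 1:c — minimal
piece 2:e rests on {0:e}
piece 3:u — minimal
piece 4:u rests on {3:u}
piece 5:u rests on {4:u}
piece 6:c rests on {1:c}
minimal pieces: {0:e, 1:c, 3:u}
ways to finish when only these pieces remain (= sum over removing one remaining piece with nothing left below it):
  1 left: {2}→1  {5}→1  {6}→1
  2 left: {0,2}→1  {1,6}→1  {2,5}→2  {2,6}→2  {4,5}→1  {5,6}→2
  3 left: {0,2,5}→3  {0,2,6}→3  {1,2,6}→3  {1,5,6}→3  {2,4,5}→3  {2,5,6}→6  {3,4,5}→1  {4,5,6}→3
  4 left: {0,1,2,6}→6  {0,2,4,5}→6  {0,2,5,6}→12  {1,2,5,6}→12  {1,4,5,6}→6  {2,3,4,5}→4  {2,4,5,6}→12  {3,4,5,6}→4
  5 left: {0,1,2,5,6}→30  {0,2,3,4,5}→10  {0,2,4,5,6}→30  {1,2,4,5,6}→30  {1,3,4,5,6}→10  {2,3,4,5,6}→20
  placing 0:e first → 60 extensions
  placing 1:c first → 60 extensions
  placing 3:u first → 90 extensions
total linear extensions = 210

210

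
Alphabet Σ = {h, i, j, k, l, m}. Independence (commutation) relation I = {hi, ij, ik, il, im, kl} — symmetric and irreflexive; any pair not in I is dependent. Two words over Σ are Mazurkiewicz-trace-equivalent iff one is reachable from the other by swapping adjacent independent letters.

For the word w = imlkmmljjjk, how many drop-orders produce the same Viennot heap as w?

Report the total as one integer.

drop 0:i onto floor
drop 1:m onto floor
drop 2:l onto {1:m}
drop 3:k onto {1:m}
drop 4:m onto {2:l, 3:k}
drop 5:m onto {4:m}
drop 6:l onto {5:m}
drop 7:j onto {6:l}
drop 8:j onto {7:j}
drop 9:j onto {8:j}
drop 10:k onto {9:j}
ground layer = {0:i, 1:m}
drop-orders for the pieces not yet dropped (sum over which currently-grounded one goes next):
  1 to go: {0} 1  {10} 1
  2 to go: {0,10} 2  {9,10} 1
  3 to go: {0,9,10} 3  {8,9,10} 1
  4 to go: {0,8,9,10} 4  {7,8,9,10} 1
  5 to go: {0,7,8,9,10} 5  {6,7,8,9,10} 1
  6 to go: {0,6,7,8,9,10} 6  {5,6,7,8,9,10} 1
  7 to go: {0,5,6,7,8,9,10} 7  {4,5,6,7,8,9,10} 1
  8 to go: {0,4,5,6,7,8,9,10} 8  {2,4,5,6,7,8,9,10} 1  {3,4,5,6,7,8,9,10} 1
  9 to go: {0,2,4,5,6,7,8,9,10} 9  {0,3,4,5,6,7,8,9,10} 9  {2,3,4,5,6,7,8,9,10} 2
  if 0:i drops first: 2 orders
  if 1:m drops first: 20 orders
heap linearizations: 22

22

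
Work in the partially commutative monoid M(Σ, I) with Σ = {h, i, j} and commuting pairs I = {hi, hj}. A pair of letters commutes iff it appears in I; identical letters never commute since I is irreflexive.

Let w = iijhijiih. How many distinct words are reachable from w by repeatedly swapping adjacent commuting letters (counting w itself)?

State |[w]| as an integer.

36

#0=i has no predecessor
#1=i depends on [0:i]
#2=j depends on [1:i]
#3=h has no predecessor
#4=i depends on [2:j]
#5=j depends on [4:i]
#6=i depends on [5:j]
#7=i depends on [6:i]
#8=h depends on [3:h]
sources: [0:i, 3:h]
N(rest) = Σ N(rest − s) over sources s of rest; N(one piece) = 1:
  size 1 → [7]=1  [8]=1
  size 2 → [3,8]=1  [6,7]=1  [7,8]=2
  size 3 → [3,7,8]=3  [5,6,7]=1  [6,7,8]=3
  size 4 → [3,6,7,8]=6  [4,5,6,7]=1  [5,6,7,8]=4
  size 5 → [2,4,5,6,7]=1  [3,5,6,7,8]=10  [4,5,6,7,8]=5
  size 6 → [1,2,4,5,6,7]=1  [2,4,5,6,7,8]=6  [3,4,5,6,7,8]=15
  size 7 → [0,1,2,4,5,6,7]=1  [1,2,4,5,6,7,8]=7  [2,3,4,5,6,7,8]=21
  first=0(i) contributes 28
  first=3(h) contributes 8
|[w]| = 36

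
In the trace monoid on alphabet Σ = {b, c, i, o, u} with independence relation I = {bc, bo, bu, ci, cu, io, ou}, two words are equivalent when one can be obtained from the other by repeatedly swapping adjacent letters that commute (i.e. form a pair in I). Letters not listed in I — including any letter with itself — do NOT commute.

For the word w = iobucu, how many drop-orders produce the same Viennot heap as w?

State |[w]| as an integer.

45

drop 0:i onto floor
drop 1:o onto floor
drop 2:b onto {0:i}
drop 3:u onto {0:i}
drop 4:c onto {1:o}
drop 5:u onto {3:u}
ground layer = {0:i, 1:o}
drop-orders for the pieces not yet dropped (sum over which currently-grounded one goes next):
  1 to go: {2} 1  {4} 1  {5} 1
  2 to go: {1,4} 1  {2,4} 2  {2,5} 2  {3,5} 1  {4,5} 2
  3 to go: {1,2,4} 3  {1,4,5} 3  {2,3,5} 3  {2,4,5} 6  {3,4,5} 3
  4 to go: {0,2,3,5} 3  {1,2,4,5} 12  {1,3,4,5} 6  {2,3,4,5} 12
  if 0:i drops first: 30 orders
  if 1:o drops first: 15 orders
heap linearizations: 45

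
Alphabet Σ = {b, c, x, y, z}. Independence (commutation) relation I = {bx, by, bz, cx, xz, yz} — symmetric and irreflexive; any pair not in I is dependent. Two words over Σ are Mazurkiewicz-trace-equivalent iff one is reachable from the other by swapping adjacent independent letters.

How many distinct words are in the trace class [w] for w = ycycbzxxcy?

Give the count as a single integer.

drop 0:y onto floor
drop 1:c onto {0:y}
drop 2:y onto {1:c}
drop 3:c onto {2:y}
drop 4:b onto {3:c}
drop 5:z onto {3:c}
drop 6:x onto {2:y}
drop 7:x onto {6:x}
drop 8:c onto {4:b, 5:z}
drop 9:y onto {7:x, 8:c}
ground layer = {0:y}
drop-orders for the pieces not yet dropped (sum over which currently-grounded one goes next):
  1 to go: {9} 1
  2 to go: {7,9} 1  {8,9} 1
  3 to go: {4,8,9} 1  {5,8,9} 1  {6,7,9} 1  {7,8,9} 2
  4 to go: {4,5,8,9} 2  {4,7,8,9} 3  {5,7,8,9} 3  {6,7,8,9} 3
  5 to go: {3,4,5,8,9} 2  {4,5,7,8,9} 8  {4,6,7,8,9} 6  {5,6,7,8,9} 6
  6 to go: {3,4,5,7,8,9} 10  {4,5,6,7,8,9} 20
  7 to go: {3,4,5,6,7,8,9} 30
  8 to go: {2,3,4,5,6,7,8,9} 30
  if 0:y drops first: 30 orders

30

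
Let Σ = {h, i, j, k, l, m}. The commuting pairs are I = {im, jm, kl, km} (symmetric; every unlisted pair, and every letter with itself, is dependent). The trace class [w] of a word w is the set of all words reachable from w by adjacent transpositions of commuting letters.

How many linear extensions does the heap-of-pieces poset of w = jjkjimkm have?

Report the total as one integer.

28

piece 0:j — minimal
piece 1:j rests on {0:j}
piece 2:k rests on {1:j}
piece 3:j rests on {2:k}
piece 4:i rests on {3:j}
piece 5:m — minimal
piece 6:k rests on {4:i}
piece 7:m rests on {5:m}
minimal pieces: {0:j, 5:m}
ways to finish when only these pieces remain (= sum over removing one remaining piece with nothing left below it):
  1 left: {6}→1  {7}→1
  2 left: {4,6}→1  {5,7}→1  {6,7}→2
  3 left: {3,4,6}→1  {4,6,7}→3  {5,6,7}→3
  4 left: {2,3,4,6}→1  {3,4,6,7}→4  {4,5,6,7}→6
  5 left: {1,2,3,4,6}→1  {2,3,4,6,7}→5  {3,4,5,6,7}→10
  6 left: {0,1,2,3,4,6}→1  {1,2,3,4,6,7}→6  {2,3,4,5,6,7}→15
  placing 0:j first → 21 extensions
  placing 5:m first → 7 extensions
total linear extensions = 28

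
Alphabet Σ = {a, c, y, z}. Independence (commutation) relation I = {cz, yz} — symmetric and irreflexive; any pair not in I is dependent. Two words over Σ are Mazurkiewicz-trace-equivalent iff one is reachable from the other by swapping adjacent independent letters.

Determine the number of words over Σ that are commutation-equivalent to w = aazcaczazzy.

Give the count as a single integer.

12

#0=a has no predecessor
#1=a depends on [0:a]
#2=z depends on [1:a]
#3=c depends on [1:a]
#4=a depends on [2:z, 3:c]
#5=c depends on [4:a]
#6=z depends on [4:a]
#7=a depends on [5:c, 6:z]
#8=z depends on [7:a]
#9=z depends on [8:z]
#10=y depends on [7:a]
sources: [0:a]
N(rest) = Σ N(rest − s) over sources s of rest; N(one piece) = 1:
  size 1 → [9]=1  [10]=1
  size 2 → [8,9]=1  [9,10]=2
  size 3 → [8,9,10]=3
  size 4 → [7,8,9,10]=3
  size 5 → [5,7,8,9,10]=3  [6,7,8,9,10]=3
  size 6 → [5,6,7,8,9,10]=6
  size 7 → [4,5,6,7,8,9,10]=6
  size 8 → [2,4,5,6,7,8,9,10]=6  [3,4,5,6,7,8,9,10]=6
  size 9 → [2,3,4,5,6,7,8,9,10]=12
  first=0(a) contributes 12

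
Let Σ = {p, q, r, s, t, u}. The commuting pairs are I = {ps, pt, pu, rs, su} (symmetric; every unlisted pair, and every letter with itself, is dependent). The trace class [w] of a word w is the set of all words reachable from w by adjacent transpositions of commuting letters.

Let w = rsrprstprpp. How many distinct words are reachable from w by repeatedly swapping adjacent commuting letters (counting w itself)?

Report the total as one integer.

36

drop 0:r onto floor
drop 1:s onto floor
drop 2:r onto {0:r}
drop 3:p onto {2:r}
drop 4:r onto {3:p}
drop 5:s onto {1:s}
drop 6:t onto {4:r, 5:s}
drop 7:p onto {4:r}
drop 8:r onto {6:t, 7:p}
drop 9:p onto {8:r}
drop 10:p onto {9:p}
ground layer = {0:r, 1:s}
drop-orders for the pieces not yet dropped (sum over which currently-grounded one goes next):
  1 to go: {10} 1
  2 to go: {9,10} 1
  3 to go: {8,9,10} 1
  4 to go: {6,8,9,10} 1  {7,8,9,10} 1
  5 to go: {5,6,8,9,10} 1  {6,7,8,9,10} 2
  6 to go: {1,5,6,8,9,10} 1  {4,6,7,8,9,10} 2  {5,6,7,8,9,10} 3
  7 to go: {1,5,6,7,8,9,10} 4  {3,4,6,7,8,9,10} 2  {4,5,6,7,8,9,10} 5
  8 to go: {1,4,5,6,7,8,9,10} 9  {2,3,4,6,7,8,9,10} 2  {3,4,5,6,7,8,9,10} 7
  9 to go: {0,2,3,4,6,7,8,9,10} 2  {1,3,4,5,6,7,8,9,10} 16  {2,3,4,5,6,7,8,9,10} 9
  if 0:r drops first: 25 orders
  if 1:s drops first: 11 orders
heap linearizations: 36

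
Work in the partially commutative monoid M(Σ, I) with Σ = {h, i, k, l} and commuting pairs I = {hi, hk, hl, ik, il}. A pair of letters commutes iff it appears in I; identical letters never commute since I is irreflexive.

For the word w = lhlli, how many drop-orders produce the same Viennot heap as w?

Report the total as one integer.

20

0(l) covers ∅
1(h) covers ∅
2(l) covers 0:l
3(l) covers 2:l
4(i) covers ∅
floor of heap: 0:l, 1:h, 4:i
completions by unplaced set U, small U first (add the entries for U minus each lowest piece of U):
  |U|=1: {1}:1  {3}:1  {4}:1
  |U|=2: {1,3}:2  {1,4}:2  {2,3}:1  {3,4}:2
  |U|=3: {0,2,3}:1  {1,2,3}:3  {1,3,4}:6  {2,3,4}:3
  start at 0(l): 12
  start at 1(h): 4
  start at 4(i): 4
sum over floor = 20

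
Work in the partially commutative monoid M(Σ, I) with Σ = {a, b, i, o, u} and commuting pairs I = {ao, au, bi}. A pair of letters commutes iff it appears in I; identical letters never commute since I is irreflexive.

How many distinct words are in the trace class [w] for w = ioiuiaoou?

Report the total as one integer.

4

0(i) covers ∅
1(o) covers 0:i
2(i) covers 1:o
3(u) covers 2:i
4(i) covers 3:u
5(a) covers 4:i
6(o) covers 4:i
7(o) covers 6:o
8(u) covers 7:o
floor of heap: 0:i
completions by unplaced set U, small U first (add the entries for U minus each lowest piece of U):
  |U|=1: {5}:1  {8}:1
  |U|=2: {5,8}:2  {7,8}:1
  |U|=3: {5,7,8}:3  {6,7,8}:1
  |U|=4: {5,6,7,8}:4
  |U|=5: {4,5,6,7,8}:4
  |U|=6: {3,4,5,6,7,8}:4
  |U|=7: {2,3,4,5,6,7,8}:4
  start at 0(i): 4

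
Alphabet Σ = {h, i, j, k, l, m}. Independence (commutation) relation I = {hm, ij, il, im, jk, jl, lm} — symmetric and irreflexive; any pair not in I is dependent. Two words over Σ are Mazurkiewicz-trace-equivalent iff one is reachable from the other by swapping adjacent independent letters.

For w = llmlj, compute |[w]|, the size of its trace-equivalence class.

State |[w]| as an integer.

drop 0:l onto floor
drop 1:l onto {0:l}
drop 2:m onto floor
drop 3:l onto {1:l}
drop 4:j onto {2:m}
ground layer = {0:l, 2:m}
drop-orders for the pieces not yet dropped (sum over which currently-grounded one goes next):
  1 to go: {3} 1  {4} 1
  2 to go: {1,3} 1  {2,4} 1  {3,4} 2
  3 to go: {0,1,3} 1  {1,3,4} 3  {2,3,4} 3
  if 0:l drops first: 6 orders
  if 2:m drops first: 4 orders
heap linearizations: 10

10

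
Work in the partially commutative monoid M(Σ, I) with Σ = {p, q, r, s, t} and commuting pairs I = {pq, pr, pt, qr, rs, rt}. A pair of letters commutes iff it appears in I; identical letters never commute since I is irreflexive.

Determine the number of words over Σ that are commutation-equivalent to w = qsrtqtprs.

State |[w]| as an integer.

144

0(q) covers ∅
1(s) covers 0:q
2(r) covers ∅
3(t) covers 1:s
4(q) covers 3:t
5(t) covers 4:q
6(p) covers 1:s
7(r) covers 2:r
8(s) covers 5:t, 6:p
floor of heap: 0:q, 2:r
completions by unplaced set U, small U first (add the entries for U minus each lowest piece of U):
  |U|=1: {7}:1  {8}:1
  |U|=2: {2,7}:1  {5,8}:1  {6,8}:1  {7,8}:2
  |U|=3: {2,7,8}:3  {4,5,8}:1  {5,6,8}:2  {5,7,8}:3  {6,7,8}:3
  |U|=4: {2,5,7,8}:6  {2,6,7,8}:6  {3,4,5,8}:1  {4,5,6,8}:3  {4,5,7,8}:4  {5,6,7,8}:8
  |U|=5: {2,4,5,7,8}:10  {2,5,6,7,8}:20  {3,4,5,6,8}:4  {3,4,5,7,8}:5  {4,5,6,7,8}:15
  |U|=6: {1,3,4,5,6,8}:4  {2,3,4,5,7,8}:15  {2,4,5,6,7,8}:45  {3,4,5,6,7,8}:24
  |U|=7: {0,1,3,4,5,6,8}:4  {1,3,4,5,6,7,8}:28  {2,3,4,5,6,7,8}:84
  start at 0(q): 112
  start at 2(r): 32
sum over floor = 144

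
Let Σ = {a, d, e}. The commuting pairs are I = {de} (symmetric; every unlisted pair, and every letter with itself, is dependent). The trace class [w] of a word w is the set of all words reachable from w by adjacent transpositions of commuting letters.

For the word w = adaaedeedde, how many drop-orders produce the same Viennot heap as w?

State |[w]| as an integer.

0(a) covers ∅
1(d) covers 0:a
2(a) covers 1:d
3(a) covers 2:a
4(e) covers 3:a
5(d) covers 3:a
6(e) covers 4:e
7(e) covers 6:e
8(d) covers 5:d
9(d) covers 8:d
10(e) covers 7:e
floor of heap: 0:a
completions by unplaced set U, small U first (add the entries for U minus each lowest piece of U):
  |U|=1: {9}:1  {10}:1
  |U|=2: {7,10}:1  {8,9}:1  {9,10}:2
  |U|=3: {5,8,9}:1  {6,7,10}:1  {7,9,10}:3  {8,9,10}:3
  |U|=4: {4,6,7,10}:1  {5,8,9,10}:4  {6,7,9,10}:4  {7,8,9,10}:6
  |U|=5: {4,6,7,9,10}:5  {5,7,8,9,10}:10  {6,7,8,9,10}:10
  |U|=6: {4,6,7,8,9,10}:15  {5,6,7,8,9,10}:20
  |U|=7: {4,5,6,7,8,9,10}:35
  |U|=8: {3,4,5,6,7,8,9,10}:35
  |U|=9: {2,3,4,5,6,7,8,9,10}:35
  start at 0(a): 35

35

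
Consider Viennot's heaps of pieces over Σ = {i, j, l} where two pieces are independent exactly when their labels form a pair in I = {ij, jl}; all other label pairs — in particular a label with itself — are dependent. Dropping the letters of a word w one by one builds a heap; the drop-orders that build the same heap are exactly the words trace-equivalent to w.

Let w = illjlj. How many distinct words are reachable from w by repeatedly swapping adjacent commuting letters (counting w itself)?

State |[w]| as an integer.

15

0(i) covers ∅
1(l) covers 0:i
2(l) covers 1:l
3(j) covers ∅
4(l) covers 2:l
5(j) covers 3:j
floor of heap: 0:i, 3:j
completions by unplaced set U, small U first (add the entries for U minus each lowest piece of U):
  |U|=1: {4}:1  {5}:1
  |U|=2: {2,4}:1  {3,5}:1  {4,5}:2
  |U|=3: {1,2,4}:1  {2,4,5}:3  {3,4,5}:3
  |U|=4: {0,1,2,4}:1  {1,2,4,5}:4  {2,3,4,5}:6
  start at 0(i): 10
  start at 3(j): 5
sum over floor = 15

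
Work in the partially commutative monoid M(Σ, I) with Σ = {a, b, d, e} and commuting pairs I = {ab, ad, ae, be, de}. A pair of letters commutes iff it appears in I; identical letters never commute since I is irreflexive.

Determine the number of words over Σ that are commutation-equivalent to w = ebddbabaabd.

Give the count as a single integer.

1320

#0=e has no predecessor
#1=b has no predecessor
#2=d depends on [1:b]
#3=d depends on [2:d]
#4=b depends on [3:d]
#5=a has no predecessor
#6=b depends on [4:b]
#7=a depends on [5:a]
#8=a depends on [7:a]
#9=b depends on [6:b]
#10=d depends on [9:b]
sources: [0:e, 1:b, 5:a]
N(rest) = Σ N(rest − s) over sources s of rest; N(one piece) = 1:
  size 1 → [0]=1  [8]=1  [10]=1
  size 2 → [0,8]=2  [0,10]=2  [7,8]=1  [8,10]=2  [9,10]=1
  size 3 → [0,7,8]=3  [0,8,10]=6  [0,9,10]=3  [5,7,8]=1  [6,9,10]=1  [7,8,10]=3  [8,9,10]=3
  size 4 → [0,5,7,8]=4  [0,6,9,10]=4  [0,7,8,10]=12  [0,8,9,10]=12  [4,6,9,10]=1  [5,7,8,10]=4  [6,8,9,10]=4  [7,8,9,10]=6
  size 5 → [0,4,6,9,10]=5  [0,5,7,8,10]=20  [0,6,8,9,10]=20  [0,7,8,9,10]=30  [3,4,6,9,10]=1  [4,6,8,9,10]=5  [5,7,8,9,10]=10  [6,7,8,9,10]=10
  size 6 → [0,3,4,6,9,10]=6  [0,4,6,8,9,10]=30  [0,5,7,8,9,10]=60  [0,6,7,8,9,10]=60  [2,3,4,6,9,10]=1  [3,4,6,8,9,10]=6  [4,6,7,8,9,10]=15  [5,6,7,8,9,10]=20
  size 7 → [0,2,3,4,6,9,10]=7  [0,3,4,6,8,9,10]=42  [0,4,6,7,8,9,10]=105  [0,5,6,7,8,9,10]=140  [1,2,3,4,6,9,10]=1  [2,3,4,6,8,9,10]=7  [3,4,6,7,8,9,10]=21  [4,5,6,7,8,9,10]=35
  size 8 → [0,1,2,3,4,6,9,10]=8  [0,2,3,4,6,8,9,10]=56  [0,3,4,6,7,8,9,10]=168  [0,4,5,6,7,8,9,10]=280  [1,2,3,4,6,8,9,10]=8  [2,3,4,6,7,8,9,10]=28  [3,4,5,6,7,8,9,10]=56
  size 9 → [0,1,2,3,4,6,8,9,10]=72  [0,2,3,4,6,7,8,9,10]=252  [0,3,4,5,6,7,8,9,10]=504  [1,2,3,4,6,7,8,9,10]=36  [2,3,4,5,6,7,8,9,10]=84
  first=0(e) contributes 120
  first=1(b) contributes 840
  first=5(a) contributes 360
|[w]| = 1320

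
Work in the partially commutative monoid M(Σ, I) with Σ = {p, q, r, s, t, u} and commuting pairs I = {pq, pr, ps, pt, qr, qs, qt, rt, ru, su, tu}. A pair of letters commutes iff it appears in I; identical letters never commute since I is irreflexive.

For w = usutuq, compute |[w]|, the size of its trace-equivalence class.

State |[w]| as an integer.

drop 0:u onto floor
drop 1:s onto floor
drop 2:u onto {0:u}
drop 3:t onto {1:s}
drop 4:u onto {2:u}
drop 5:q onto {4:u}
ground layer = {0:u, 1:s}
drop-orders for the pieces not yet dropped (sum over which currently-grounded one goes next):
  1 to go: {3} 1  {5} 1
  2 to go: {1,3} 1  {3,5} 2  {4,5} 1
  3 to go: {1,3,5} 3  {2,4,5} 1  {3,4,5} 3
  4 to go: {0,2,4,5} 1  {1,3,4,5} 6  {2,3,4,5} 4
  if 0:u drops first: 10 orders
  if 1:s drops first: 5 orders
heap linearizations: 15

15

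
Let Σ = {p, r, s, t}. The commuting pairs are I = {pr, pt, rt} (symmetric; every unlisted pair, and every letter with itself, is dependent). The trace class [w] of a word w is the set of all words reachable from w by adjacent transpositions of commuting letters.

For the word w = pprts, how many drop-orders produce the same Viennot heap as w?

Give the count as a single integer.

12

piece 0:p — minimal
piece 1:p rests on {0:p}
piece 2:r — minimal
piece 3:t — minimal
piece 4:s rests on {1:p, 2:r, 3:t}
minimal pieces: {0:p, 2:r, 3:t}
ways to finish when only these pieces remain (= sum over removing one remaining piece with nothing left below it):
  1 left: {4}→1
  2 left: {1,4}→1  {2,4}→1  {3,4}→1
  3 left: {0,1,4}→1  {1,2,4}→2  {1,3,4}→2  {2,3,4}→2
  placing 0:p first → 6 extensions
  placing 2:r first → 3 extensions
  placing 3:t first → 3 extensions
total linear extensions = 12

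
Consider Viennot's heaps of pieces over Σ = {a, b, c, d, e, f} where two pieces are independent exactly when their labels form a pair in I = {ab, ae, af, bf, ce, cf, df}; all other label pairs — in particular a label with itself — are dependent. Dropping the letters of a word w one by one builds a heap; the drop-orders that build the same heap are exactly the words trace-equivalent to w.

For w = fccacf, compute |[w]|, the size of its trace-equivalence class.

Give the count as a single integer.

drop 0:f onto floor
drop 1:c onto floor
drop 2:c onto {1:c}
drop 3:a onto {2:c}
drop 4:c onto {3:a}
drop 5:f onto {0:f}
ground layer = {0:f, 1:c}
drop-orders for the pieces not yet dropped (sum over which currently-grounded one goes next):
  1 to go: {4} 1  {5} 1
  2 to go: {0,5} 1  {3,4} 1  {4,5} 2
  3 to go: {0,4,5} 3  {2,3,4} 1  {3,4,5} 3
  4 to go: {0,3,4,5} 6  {1,2,3,4} 1  {2,3,4,5} 4
  if 0:f drops first: 5 orders
  if 1:c drops first: 10 orders
heap linearizations: 15

15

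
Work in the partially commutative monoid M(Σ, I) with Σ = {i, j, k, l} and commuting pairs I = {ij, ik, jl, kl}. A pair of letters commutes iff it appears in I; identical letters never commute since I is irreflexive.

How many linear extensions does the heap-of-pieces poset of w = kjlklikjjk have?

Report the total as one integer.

120

drop 0:k onto floor
drop 1:j onto {0:k}
drop 2:l onto floor
drop 3:k onto {1:j}
drop 4:l onto {2:l}
drop 5:i onto {4:l}
drop 6:k onto {3:k}
drop 7:j onto {6:k}
drop 8:j onto {7:j}
drop 9:k onto {8:j}
ground layer = {0:k, 2:l}
drop-orders for the pieces not yet dropped (sum over which currently-grounded one goes next):
  1 to go: {5} 1  {9} 1
  2 to go: {4,5} 1  {5,9} 2  {8,9} 1
  3 to go: {2,4,5} 1  {4,5,9} 3  {5,8,9} 3  {7,8,9} 1
  4 to go: {2,4,5,9} 4  {4,5,8,9} 6  {5,7,8,9} 4  {6,7,8,9} 1
  5 to go: {2,4,5,8,9} 10  {3,6,7,8,9} 1  {4,5,7,8,9} 10  {5,6,7,8,9} 5
  6 to go: {1,3,6,7,8,9} 1  {2,4,5,7,8,9} 20  {3,5,6,7,8,9} 6  {4,5,6,7,8,9} 15
  7 to go: {0,1,3,6,7,8,9} 1  {1,3,5,6,7,8,9} 7  {2,4,5,6,7,8,9} 35  {3,4,5,6,7,8,9} 21
  8 to go: {0,1,3,5,6,7,8,9} 8  {1,3,4,5,6,7,8,9} 28  {2,3,4,5,6,7,8,9} 56
  if 0:k drops first: 84 orders
  if 2:l drops first: 36 orders
heap linearizations: 120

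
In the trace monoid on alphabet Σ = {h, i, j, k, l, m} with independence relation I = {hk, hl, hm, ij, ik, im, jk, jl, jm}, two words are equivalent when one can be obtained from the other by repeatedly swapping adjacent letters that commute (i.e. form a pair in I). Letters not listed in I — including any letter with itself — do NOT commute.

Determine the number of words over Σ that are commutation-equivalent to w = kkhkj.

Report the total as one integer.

10

#0=k has no predecessor
#1=k depends on [0:k]
#2=h has no predecessor
#3=k depends on [1:k]
#4=j depends on [2:h]
sources: [0:k, 2:h]
N(rest) = Σ N(rest − s) over sources s of rest; N(one piece) = 1:
  size 1 → [3]=1  [4]=1
  size 2 → [1,3]=1  [2,4]=1  [3,4]=2
  size 3 → [0,1,3]=1  [1,3,4]=3  [2,3,4]=3
  first=0(k) contributes 6
  first=2(h) contributes 4
|[w]| = 10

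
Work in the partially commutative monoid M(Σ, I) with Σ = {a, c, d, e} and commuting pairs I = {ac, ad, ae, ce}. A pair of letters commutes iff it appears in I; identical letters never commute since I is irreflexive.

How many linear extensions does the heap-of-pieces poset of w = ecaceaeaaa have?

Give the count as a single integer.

#0=e has no predecessor
#1=c has no predecessor
#2=a has no predecessor
#3=c depends on [1:c]
#4=e depends on [0:e]
#5=a depends on [2:a]
#6=e depends on [4:e]
#7=a depends on [5:a]
#8=a depends on [7:a]
#9=a depends on [8:a]
sources: [0:e, 1:c, 2:a]
N(rest) = Σ N(rest − s) over sources s of rest; N(one piece) = 1:
  size 1 → [3]=1  [6]=1  [9]=1
  size 2 → [1,3]=1  [3,6]=2  [3,9]=2  [4,6]=1  [6,9]=2  [8,9]=1
  size 3 → [0,4,6]=1  [1,3,6]=3  [1,3,9]=3  [3,4,6]=3  [3,6,9]=6  [3,8,9]=3  [4,6,9]=3  [6,8,9]=3  [7,8,9]=1
  size 4 → [0,3,4,6]=4  [0,4,6,9]=4  [1,3,4,6]=6  [1,3,6,9]=12  [1,3,8,9]=6  [3,4,6,9]=12  [3,6,8,9]=12  [3,7,8,9]=4  [4,6,8,9]=6  [5,7,8,9]=1  [6,7,8,9]=4
  size 5 → [0,1,3,4,6]=10  [0,3,4,6,9]=20  [0,4,6,8,9]=10  [1,3,4,6,9]=30  [1,3,6,8,9]=30  [1,3,7,8,9]=10  [2,5,7,8,9]=1  [3,4,6,8,9]=30  [3,5,7,8,9]=5  [3,6,7,8,9]=20  [4,6,7,8,9]=10  [5,6,7,8,9]=5
  size 6 → [0,1,3,4,6,9]=60  [0,3,4,6,8,9]=60  [0,4,6,7,8,9]=20  [1,3,4,6,8,9]=90  [1,3,5,7,8,9]=15  [1,3,6,7,8,9]=60  [2,3,5,7,8,9]=6  [2,5,6,7,8,9]=6  [3,4,6,7,8,9]=60  [3,5,6,7,8,9]=30  [4,5,6,7,8,9]=15
  size 7 → [0,1,3,4,6,8,9]=210  [0,3,4,6,7,8,9]=140  [0,4,5,6,7,8,9]=35  [1,2,3,5,7,8,9]=21  [1,3,4,6,7,8,9]=210  [1,3,5,6,7,8,9]=105  [2,3,5,6,7,8,9]=42  [2,4,5,6,7,8,9]=21  [3,4,5,6,7,8,9]=105
  size 8 → [0,1,3,4,6,7,8,9]=560  [0,2,4,5,6,7,8,9]=56  [0,3,4,5,6,7,8,9]=280  [1,2,3,5,6,7,8,9]=168  [1,3,4,5,6,7,8,9]=420  [2,3,4,5,6,7,8,9]=168
  first=0(e) contributes 756
  first=1(c) contributes 504
  first=2(a) contributes 1260
|[w]| = 2520

2520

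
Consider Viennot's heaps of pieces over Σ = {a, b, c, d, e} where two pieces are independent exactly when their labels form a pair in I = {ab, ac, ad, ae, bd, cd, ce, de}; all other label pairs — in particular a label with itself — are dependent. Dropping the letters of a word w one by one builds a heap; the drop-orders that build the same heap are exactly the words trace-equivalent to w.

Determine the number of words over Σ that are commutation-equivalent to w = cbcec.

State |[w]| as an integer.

0(c) covers ∅
1(b) covers 0:c
2(c) covers 1:b
3(e) covers 1:b
4(c) covers 2:c
floor of heap: 0:c
completions by unplaced set U, small U first (add the entries for U minus each lowest piece of U):
  |U|=1: {3}:1  {4}:1
  |U|=2: {2,4}:1  {3,4}:2
  |U|=3: {2,3,4}:3
  start at 0(c): 3

3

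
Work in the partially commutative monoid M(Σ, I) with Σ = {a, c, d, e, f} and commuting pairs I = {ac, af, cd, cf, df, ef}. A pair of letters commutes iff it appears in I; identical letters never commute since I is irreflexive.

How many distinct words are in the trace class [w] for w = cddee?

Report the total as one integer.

3

#0=c has no predecessor
#1=d has no predecessor
#2=d depends on [1:d]
#3=e depends on [0:c, 2:d]
#4=e depends on [3:e]
sources: [0:c, 1:d]
N(rest) = Σ N(rest − s) over sources s of rest; N(one piece) = 1:
  size 1 → [4]=1
  size 2 → [3,4]=1
  size 3 → [0,3,4]=1  [2,3,4]=1
  first=0(c) contributes 1
  first=1(d) contributes 2
|[w]| = 3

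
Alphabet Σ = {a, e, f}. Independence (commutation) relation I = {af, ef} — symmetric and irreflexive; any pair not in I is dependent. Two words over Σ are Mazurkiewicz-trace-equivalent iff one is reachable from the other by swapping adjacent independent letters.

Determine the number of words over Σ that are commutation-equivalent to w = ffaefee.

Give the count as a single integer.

piece 0:f — minimal
piece 1:f rests on {0:f}
piece 2:a — minimal
piece 3:e rests on {2:a}
piece 4:f rests on {1:f}
piece 5:e rests on {3:e}
piece 6:e rests on {5:e}
minimal pieces: {0:f, 2:a}
ways to finish when only these pieces remain (= sum over removing one remaining piece with nothing left below it):
  1 left: {4}→1  {6}→1
  2 left: {1,4}→1  {4,6}→2  {5,6}→1
  3 left: {0,1,4}→1  {1,4,6}→3  {3,5,6}→1  {4,5,6}→3
  4 left: {0,1,4,6}→4  {1,4,5,6}→6  {2,3,5,6}→1  {3,4,5,6}→4
  5 left: {0,1,4,5,6}→10  {1,3,4,5,6}→10  {2,3,4,5,6}→5
  placing 0:f first → 15 extensions
  placing 2:a first → 20 extensions
total linear extensions = 35

35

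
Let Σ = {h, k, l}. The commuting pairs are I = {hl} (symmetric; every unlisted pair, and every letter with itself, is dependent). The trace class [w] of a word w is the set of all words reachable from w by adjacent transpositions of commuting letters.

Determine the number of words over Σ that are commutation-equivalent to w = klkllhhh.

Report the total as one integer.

10

#0=k has no predecessor
#1=l depends on [0:k]
#2=k depends on [1:l]
#3=l depends on [2:k]
#4=l depends on [3:l]
#5=h depends on [2:k]
#6=h depends on [5:h]
#7=h depends on [6:h]
sources: [0:k]
N(rest) = Σ N(rest − s) over sources s of rest; N(one piece) = 1:
  size 1 → [4]=1  [7]=1
  size 2 → [3,4]=1  [4,7]=2  [6,7]=1
  size 3 → [3,4,7]=3  [4,6,7]=3  [5,6,7]=1
  size 4 → [3,4,6,7]=6  [4,5,6,7]=4
  size 5 → [3,4,5,6,7]=10
  size 6 → [2,3,4,5,6,7]=10
  first=0(k) contributes 10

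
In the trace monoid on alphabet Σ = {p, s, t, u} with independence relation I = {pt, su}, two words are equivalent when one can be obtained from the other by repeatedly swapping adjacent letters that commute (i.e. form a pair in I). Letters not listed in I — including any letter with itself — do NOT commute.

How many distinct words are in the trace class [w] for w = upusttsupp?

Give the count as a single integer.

4

#0=u has no predecessor
#1=p depends on [0:u]
#2=u depends on [1:p]
#3=s depends on [1:p]
#4=t depends on [2:u, 3:s]
#5=t depends on [4:t]
#6=s depends on [5:t]
#7=u depends on [5:t]
#8=p depends on [6:s, 7:u]
#9=p depends on [8:p]
sources: [0:u]
N(rest) = Σ N(rest − s) over sources s of rest; N(one piece) = 1:
  size 1 → [9]=1
  size 2 → [8,9]=1
  size 3 → [6,8,9]=1  [7,8,9]=1
  size 4 → [6,7,8,9]=2
  size 5 → [5,6,7,8,9]=2
  size 6 → [4,5,6,7,8,9]=2
  size 7 → [2,4,5,6,7,8,9]=2  [3,4,5,6,7,8,9]=2
  size 8 → [2,3,4,5,6,7,8,9]=4
  first=0(u) contributes 4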